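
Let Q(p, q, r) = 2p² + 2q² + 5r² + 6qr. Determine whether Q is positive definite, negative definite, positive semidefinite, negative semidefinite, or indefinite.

The associated matrix is A = [[2, 0, 0], [0, 2, 3], [0, 3, 5]].
Symmetric row and column elimination reduces A to a congruent diagonal form with pivots 2, 2, 1/2.
Counting signs: 3 positive.
Hence Q is positive definite.

positive definite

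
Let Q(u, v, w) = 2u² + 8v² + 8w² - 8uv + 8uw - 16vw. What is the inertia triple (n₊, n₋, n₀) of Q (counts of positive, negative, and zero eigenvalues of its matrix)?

(1, 0, 2)

The symmetric matrix is A = [[2, -4, 4], [-4, 8, -8], [4, -8, 8]].
Symmetric row and column elimination reduces A to a congruent diagonal form with pivots 2, 0, 0.
That gives 1 positive, 2 zero pivots.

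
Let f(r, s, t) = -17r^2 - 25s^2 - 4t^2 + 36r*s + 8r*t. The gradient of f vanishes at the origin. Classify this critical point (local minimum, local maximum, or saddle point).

The Hessian at the origin is H = [[-34, 36, 8], [36, -50, 0], [8, 0, -8]].
Row-reducing H symmetrically gives the diagonal entries -34, -202/17, -8/101.
That gives 3 negative pivots.
H is negative definite, so the origin is a strict local maximum.

local maximum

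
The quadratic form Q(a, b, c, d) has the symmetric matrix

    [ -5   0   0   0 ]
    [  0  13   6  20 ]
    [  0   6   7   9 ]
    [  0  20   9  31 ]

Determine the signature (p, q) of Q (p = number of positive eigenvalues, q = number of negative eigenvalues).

(3, 1)

Row-reducing A symmetrically gives the diagonal entries -5, 13, 55/13, 12/55.
That gives 3 positive, 1 negative pivots.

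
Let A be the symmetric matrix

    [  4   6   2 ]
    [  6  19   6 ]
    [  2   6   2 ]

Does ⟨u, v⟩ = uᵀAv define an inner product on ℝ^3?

Leading principal minors: Δ_1 = 4, Δ_2 = 40, Δ_3 = 4.
All leading principal minors are positive, so by Sylvester's criterion Q is positive definite.
⟨·,·⟩ is an inner product exactly when A is positive definite.

yes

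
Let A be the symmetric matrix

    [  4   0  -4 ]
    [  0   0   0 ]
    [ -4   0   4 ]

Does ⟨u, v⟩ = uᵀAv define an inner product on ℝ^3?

no

Applying the same elementary operations to the rows and columns of A produces a congruent diagonal matrix with entries 4, 0, 0.
That gives 1 positive, 2 zero pivots.
Hence Q is positive semidefinite.
⟨·,·⟩ is an inner product exactly when A is positive definite.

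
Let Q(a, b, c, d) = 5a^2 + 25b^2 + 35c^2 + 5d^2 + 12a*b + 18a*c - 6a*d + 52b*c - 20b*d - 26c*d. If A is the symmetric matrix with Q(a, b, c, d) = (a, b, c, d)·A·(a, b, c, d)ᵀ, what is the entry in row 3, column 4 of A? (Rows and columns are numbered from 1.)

The coefficient of c·d in Q is -26. For a symmetric A this equals A[3,4] + A[4,3] = 2·A[3,4].
So A[3,4] = -26/2 = -13.

-13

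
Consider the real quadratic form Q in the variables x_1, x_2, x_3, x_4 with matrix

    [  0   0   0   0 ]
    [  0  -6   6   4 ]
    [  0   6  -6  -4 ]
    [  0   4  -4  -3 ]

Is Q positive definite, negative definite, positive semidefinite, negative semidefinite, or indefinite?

Row-reducing A symmetrically gives the diagonal entries 0, -6, 0, -1/3.
That gives 2 negative, 2 zero pivots.
Hence Q is negative semidefinite.

negative semidefinite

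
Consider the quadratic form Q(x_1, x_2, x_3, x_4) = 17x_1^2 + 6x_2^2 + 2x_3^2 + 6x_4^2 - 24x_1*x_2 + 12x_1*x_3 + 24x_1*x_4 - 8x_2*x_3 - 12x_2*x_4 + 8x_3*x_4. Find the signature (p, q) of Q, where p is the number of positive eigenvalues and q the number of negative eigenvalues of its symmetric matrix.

The symmetric matrix is A = [[17, -12, 6, 12], [-12, 6, -4, -6], [6, -4, 2, 4], [12, -6, 4, 6]].
Congruent diagonalization of A (simultaneous row and column reduction) yields pivots 17, -42/17, -2/21, 0.
So there are 1 positive, 2 negative, 1 zero pivots.

(1, 2)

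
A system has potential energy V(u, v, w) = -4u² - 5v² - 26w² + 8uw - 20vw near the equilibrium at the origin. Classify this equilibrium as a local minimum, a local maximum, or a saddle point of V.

The Hessian at the origin is H = [[-8, 0, 8], [0, -10, -20], [8, -20, -52]].
Applying the same elementary operations to the rows and columns of H produces a congruent diagonal matrix with entries -8, -10, -4.
So there are 3 negative pivots.
H is negative definite, so the origin is a strict local maximum.

local maximum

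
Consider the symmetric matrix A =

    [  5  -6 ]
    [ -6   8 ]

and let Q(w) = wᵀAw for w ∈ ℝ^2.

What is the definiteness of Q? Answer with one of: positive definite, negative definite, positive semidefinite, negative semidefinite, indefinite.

positive definite

Leading principal minors: Δ_1 = 5, Δ_2 = 4.
All leading principal minors are positive, so by Sylvester's criterion Q is positive definite.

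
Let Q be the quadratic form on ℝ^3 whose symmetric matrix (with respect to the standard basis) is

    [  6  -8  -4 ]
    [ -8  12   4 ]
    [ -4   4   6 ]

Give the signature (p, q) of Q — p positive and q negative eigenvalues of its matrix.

(3, 0)

An LDLᵀ factorisation of A has diagonal entries 6, 4/3, 2.
Counting signs: 3 positive.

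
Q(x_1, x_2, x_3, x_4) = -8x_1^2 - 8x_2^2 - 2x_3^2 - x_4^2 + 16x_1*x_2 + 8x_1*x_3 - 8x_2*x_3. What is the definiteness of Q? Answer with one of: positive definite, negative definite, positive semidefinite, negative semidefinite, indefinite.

Write A = [[-8, 8, 4, 0], [8, -8, -4, 0], [4, -4, -2, 0], [0, 0, 0, -1]].
Symmetric row and column elimination reduces A to a congruent diagonal form with pivots -8, 0, 0, -1.
That gives 2 negative, 2 zero pivots.
Hence Q is negative semidefinite.

negative semidefinite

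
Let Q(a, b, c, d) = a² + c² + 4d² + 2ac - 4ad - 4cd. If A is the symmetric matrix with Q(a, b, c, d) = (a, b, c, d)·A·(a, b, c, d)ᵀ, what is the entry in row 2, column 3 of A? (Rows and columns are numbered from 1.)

The coefficient of b·c in Q is 0. For a symmetric A this equals A[2,3] + A[3,2] = 2·A[2,3].
So A[2,3] = 0/2 = 0.

0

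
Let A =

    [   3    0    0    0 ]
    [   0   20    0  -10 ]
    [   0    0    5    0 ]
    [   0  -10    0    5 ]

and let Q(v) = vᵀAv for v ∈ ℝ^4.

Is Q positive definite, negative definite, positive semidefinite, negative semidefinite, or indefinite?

Congruent diagonalization of A (simultaneous row and column reduction) yields pivots 3, 20, 5, 0.
So there are 3 positive, 1 zero pivots.
Hence Q is positive semidefinite.

positive semidefinite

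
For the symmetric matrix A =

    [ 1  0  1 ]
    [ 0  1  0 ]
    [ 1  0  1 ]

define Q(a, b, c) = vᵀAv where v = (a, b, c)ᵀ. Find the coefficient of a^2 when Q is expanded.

1

The coefficient of a^2 is the diagonal entry A[1,1] = 1.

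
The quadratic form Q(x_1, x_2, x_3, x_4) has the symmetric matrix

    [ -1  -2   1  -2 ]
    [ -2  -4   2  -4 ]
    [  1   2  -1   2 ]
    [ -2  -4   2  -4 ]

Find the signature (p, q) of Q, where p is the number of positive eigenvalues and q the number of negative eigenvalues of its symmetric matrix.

Congruent diagonalization of A (simultaneous row and column reduction) yields pivots -1, 0, 0, 0.
That gives 1 negative, 3 zero pivots.

(0, 1)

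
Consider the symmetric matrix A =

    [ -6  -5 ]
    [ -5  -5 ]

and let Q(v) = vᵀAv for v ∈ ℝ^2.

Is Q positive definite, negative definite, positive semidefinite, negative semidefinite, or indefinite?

Leading principal minors: Δ_1 = -6, Δ_2 = 5.
The signs alternate starting with Δ_1 < 0, so by Sylvester's criterion Q is negative definite.

negative definite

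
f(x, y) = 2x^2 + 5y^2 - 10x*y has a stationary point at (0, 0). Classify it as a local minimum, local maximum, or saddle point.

saddle point

The Hessian at the origin is H = [[4, -10], [-10, 10]].
det H = 4·10 − (-10)² = -60 < 0, so H is indefinite.
Therefore the origin is a saddle point.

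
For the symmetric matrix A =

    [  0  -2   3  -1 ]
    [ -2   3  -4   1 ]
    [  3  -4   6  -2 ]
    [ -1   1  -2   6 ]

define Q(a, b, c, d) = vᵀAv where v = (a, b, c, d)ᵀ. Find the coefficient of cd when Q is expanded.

The coefficient of cd is A[3,4] + A[4,3] = 2·(-2) = -4.

-4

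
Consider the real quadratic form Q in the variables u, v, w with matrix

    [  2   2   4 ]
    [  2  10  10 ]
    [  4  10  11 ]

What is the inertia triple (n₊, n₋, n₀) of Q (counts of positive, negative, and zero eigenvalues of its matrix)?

Row-reducing A symmetrically gives the diagonal entries 2, 8, -3/2.
Counting signs: 2 positive, 1 negative.

(2, 1, 0)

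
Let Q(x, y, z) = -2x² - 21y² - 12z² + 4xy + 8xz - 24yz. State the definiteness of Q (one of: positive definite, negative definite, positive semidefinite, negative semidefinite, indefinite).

negative definite

Write A = [[-2, 2, 4], [2, -21, -12], [4, -12, -12]].
Congruent diagonalization of A (simultaneous row and column reduction) yields pivots -2, -19, -12/19.
Counting signs: 3 negative.
Hence Q is negative definite.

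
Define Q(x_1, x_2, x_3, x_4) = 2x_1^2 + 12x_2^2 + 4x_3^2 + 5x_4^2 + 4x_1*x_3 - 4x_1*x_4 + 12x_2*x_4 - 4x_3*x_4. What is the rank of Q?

The symmetric matrix is A = [[2, 0, 2, -2], [0, 12, 0, 6], [2, 0, 4, -2], [-2, 6, -2, 5]].
Congruent diagonalization of A (simultaneous row and column reduction) yields pivots 2, 12, 2, 0.
That gives 3 positive, 1 zero pivots.
The rank is the number of nonzero pivots: 3.

3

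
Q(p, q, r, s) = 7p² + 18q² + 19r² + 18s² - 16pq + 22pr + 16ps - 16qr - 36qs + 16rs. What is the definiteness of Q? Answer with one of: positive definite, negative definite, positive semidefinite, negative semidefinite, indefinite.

The associated matrix is A = [[7, -8, 11, 8], [-8, 18, -8, -18], [11, -8, 19, 8], [8, -18, 8, 18]].
Congruent diagonalization of A (simultaneous row and column reduction) yields pivots 7, 62/7, -20/31, 0.
So there are 2 positive, 1 negative, 1 zero pivots.
Hence Q is indefinite.

indefinite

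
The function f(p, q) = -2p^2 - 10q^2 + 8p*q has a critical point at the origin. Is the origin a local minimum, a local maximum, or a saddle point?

local maximum

The Hessian at the origin is H = [[-4, 8], [8, -20]].
det H = -4·-20 − (8)² = 16 > 0 and H[1,1] = -4 < 0, so H is negative definite.
Therefore the origin is a local maximum.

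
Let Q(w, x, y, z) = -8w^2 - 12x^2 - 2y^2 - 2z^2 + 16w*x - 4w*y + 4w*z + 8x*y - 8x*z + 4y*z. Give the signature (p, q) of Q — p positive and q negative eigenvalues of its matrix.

(0, 3)

The associated matrix is A = [[-8, 8, -2, 2], [8, -12, 4, -4], [-2, 4, -2, 2], [2, -4, 2, -2]].
Congruent diagonalization of A (simultaneous row and column reduction) yields pivots -8, -4, -1/2, 0.
That gives 3 negative, 1 zero pivots.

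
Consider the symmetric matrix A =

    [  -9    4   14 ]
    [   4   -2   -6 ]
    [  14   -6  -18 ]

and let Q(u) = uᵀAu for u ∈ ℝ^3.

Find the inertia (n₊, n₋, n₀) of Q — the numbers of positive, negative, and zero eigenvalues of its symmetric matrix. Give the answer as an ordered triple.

(1, 2, 0)

Symmetric row and column elimination reduces A to a congruent diagonal form with pivots -9, -2/9, 4.
So there are 1 positive, 2 negative pivots.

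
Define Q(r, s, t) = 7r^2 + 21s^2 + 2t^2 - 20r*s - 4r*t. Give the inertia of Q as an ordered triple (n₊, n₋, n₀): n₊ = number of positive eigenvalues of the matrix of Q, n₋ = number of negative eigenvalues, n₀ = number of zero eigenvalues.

(3, 0, 0)

Write A = [[7, -10, -2], [-10, 21, 0], [-2, 0, 2]].
Applying the same elementary operations to the rows and columns of A produces a congruent diagonal matrix with entries 7, 47/7, 10/47.
Counting signs: 3 positive.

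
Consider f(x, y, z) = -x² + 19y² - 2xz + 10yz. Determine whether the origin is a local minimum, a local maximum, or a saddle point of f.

The Hessian at the origin is H = [[-2, 0, -2], [0, 38, 10], [-2, 10, 0]].
An LDLᵀ factorisation of H has diagonal entries -2, 38, -12/19.
That gives 1 positive, 2 negative pivots.
H is indefinite, so the origin is a saddle point.

saddle point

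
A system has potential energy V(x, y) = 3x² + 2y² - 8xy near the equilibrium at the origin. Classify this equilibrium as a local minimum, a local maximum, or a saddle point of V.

The Hessian at the origin is H = [[6, -8], [-8, 4]].
det H = 6·4 − (-8)² = -40 < 0, so H is indefinite.
Therefore the origin is a saddle point.

saddle point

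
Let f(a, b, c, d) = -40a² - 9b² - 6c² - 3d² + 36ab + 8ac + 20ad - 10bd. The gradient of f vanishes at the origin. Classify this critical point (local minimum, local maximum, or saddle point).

local maximum

The Hessian at the origin is H = [[-80, 36, 8, 20], [36, -18, 0, -10], [8, 0, -12, 0], [20, -10, 0, -6]].
An LDLᵀ factorisation of H has diagonal entries -80, -9/5, -4, -4/9.
Counting signs: 4 negative.
H is negative definite, so the origin is a strict local maximum.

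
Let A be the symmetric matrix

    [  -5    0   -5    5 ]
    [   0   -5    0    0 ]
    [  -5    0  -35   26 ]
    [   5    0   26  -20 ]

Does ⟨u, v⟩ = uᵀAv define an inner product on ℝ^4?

no

Congruent diagonalization of A (simultaneous row and column reduction) yields pivots -5, -5, -30, -3/10.
Counting signs: 4 negative.
Hence Q is negative definite.
⟨·,·⟩ is an inner product exactly when A is positive definite.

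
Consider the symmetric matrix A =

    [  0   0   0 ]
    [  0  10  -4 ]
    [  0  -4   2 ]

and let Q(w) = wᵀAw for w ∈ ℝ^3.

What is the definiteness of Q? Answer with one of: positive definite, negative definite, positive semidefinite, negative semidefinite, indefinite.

positive semidefinite

Row-reducing A symmetrically gives the diagonal entries 0, 10, 2/5.
So there are 2 positive, 1 zero pivots.
Hence Q is positive semidefinite.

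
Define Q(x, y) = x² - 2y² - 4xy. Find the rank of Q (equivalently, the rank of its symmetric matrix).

2

The associated matrix is A = [[1, -2], [-2, -2]].
Congruent diagonalization of A (simultaneous row and column reduction) yields pivots 1, -6.
So there are 1 positive, 1 negative pivots.
The rank is the number of nonzero pivots: 2.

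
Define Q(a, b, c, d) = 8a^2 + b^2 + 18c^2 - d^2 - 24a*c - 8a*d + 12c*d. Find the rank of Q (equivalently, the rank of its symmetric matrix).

3

The associated matrix is A = [[8, 0, -12, -4], [0, 1, 0, 0], [-12, 0, 18, 6], [-4, 0, 6, -1]].
Row-reducing A symmetrically gives the diagonal entries 8, 1, 0, -3.
That gives 2 positive, 1 negative, 1 zero pivots.
The rank is the number of nonzero pivots: 3.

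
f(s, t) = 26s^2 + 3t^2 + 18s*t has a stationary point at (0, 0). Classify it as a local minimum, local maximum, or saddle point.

saddle point

The Hessian at the origin is H = [[52, 18], [18, 6]].
det H = 52·6 − (18)² = -12 < 0, so H is indefinite.
Therefore the origin is a saddle point.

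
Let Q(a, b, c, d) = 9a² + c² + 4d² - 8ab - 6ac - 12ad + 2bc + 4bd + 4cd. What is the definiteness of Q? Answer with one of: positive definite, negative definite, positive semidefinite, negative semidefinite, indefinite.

indefinite

The associated matrix is A = [[9, -4, -3, -6], [-4, 0, 1, 2], [-3, 1, 1, 2], [-6, 2, 2, 4]].
Symmetric row and column elimination reduces A to a congruent diagonal form with pivots 9, -16/9, 1/16, 0.
So there are 2 positive, 1 negative, 1 zero pivots.
Hence Q is indefinite.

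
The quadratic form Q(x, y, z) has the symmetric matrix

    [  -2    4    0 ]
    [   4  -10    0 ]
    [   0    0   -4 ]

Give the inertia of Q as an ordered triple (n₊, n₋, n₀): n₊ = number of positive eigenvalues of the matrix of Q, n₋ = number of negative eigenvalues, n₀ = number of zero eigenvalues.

(0, 3, 0)

Congruent diagonalization of A (simultaneous row and column reduction) yields pivots -2, -2, -4.
Counting signs: 3 negative.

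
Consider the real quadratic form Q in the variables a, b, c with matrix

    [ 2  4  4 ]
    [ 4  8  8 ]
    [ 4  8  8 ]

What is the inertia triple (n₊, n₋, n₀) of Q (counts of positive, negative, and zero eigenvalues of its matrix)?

(1, 0, 2)

Applying the same elementary operations to the rows and columns of A produces a congruent diagonal matrix with entries 2, 0, 0.
So there are 1 positive, 2 zero pivots.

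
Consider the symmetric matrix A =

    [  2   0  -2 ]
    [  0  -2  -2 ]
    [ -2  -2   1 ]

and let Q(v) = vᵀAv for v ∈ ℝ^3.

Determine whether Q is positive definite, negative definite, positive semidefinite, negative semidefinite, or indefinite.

indefinite

Congruent diagonalization of A (simultaneous row and column reduction) yields pivots 2, -2, 1.
That gives 2 positive, 1 negative pivots.
Hence Q is indefinite.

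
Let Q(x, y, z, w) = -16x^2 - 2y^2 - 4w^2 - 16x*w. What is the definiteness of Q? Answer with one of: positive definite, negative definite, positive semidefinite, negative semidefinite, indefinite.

The symmetric matrix is A = [[-16, 0, 0, -8], [0, -2, 0, 0], [0, 0, 0, 0], [-8, 0, 0, -4]].
Applying the same elementary operations to the rows and columns of A produces a congruent diagonal matrix with entries -16, -2, 0, 0.
That gives 2 negative, 2 zero pivots.
Hence Q is negative semidefinite.

negative semidefinite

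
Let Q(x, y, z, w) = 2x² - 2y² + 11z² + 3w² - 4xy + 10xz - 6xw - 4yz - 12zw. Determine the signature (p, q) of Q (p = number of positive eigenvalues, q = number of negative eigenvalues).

(2, 1)

Write A = [[2, -2, 5, -3], [-2, -2, -2, 0], [5, -2, 11, -6], [-3, 0, -6, 3]].
Applying the same elementary operations to the rows and columns of A produces a congruent diagonal matrix with entries 2, -4, 3/4, 0.
That gives 2 positive, 1 negative, 1 zero pivots.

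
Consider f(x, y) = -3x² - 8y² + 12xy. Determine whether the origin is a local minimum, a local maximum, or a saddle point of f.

The Hessian at the origin is H = [[-6, 12], [12, -16]].
det H = -6·-16 − (12)² = -48 < 0, so H is indefinite.
Therefore the origin is a saddle point.

saddle point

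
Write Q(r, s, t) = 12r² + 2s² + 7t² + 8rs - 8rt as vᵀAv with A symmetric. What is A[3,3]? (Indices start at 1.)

The coefficient of t² in Q is 7, and that is exactly A[3,3].

7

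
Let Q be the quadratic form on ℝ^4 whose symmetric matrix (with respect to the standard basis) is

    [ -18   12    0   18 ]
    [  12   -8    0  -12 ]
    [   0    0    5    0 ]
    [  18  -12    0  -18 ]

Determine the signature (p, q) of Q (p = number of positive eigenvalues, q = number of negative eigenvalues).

Symmetric row and column elimination reduces A to a congruent diagonal form with pivots -18, 0, 5, 0.
Counting signs: 1 positive, 1 negative, 2 zero.

(1, 1)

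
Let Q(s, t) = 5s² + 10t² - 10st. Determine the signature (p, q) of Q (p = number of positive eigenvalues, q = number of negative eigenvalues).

Write A = [[5, -5], [-5, 10]].
Congruent diagonalization of A (simultaneous row and column reduction) yields pivots 5, 5.
That gives 2 positive pivots.

(2, 0)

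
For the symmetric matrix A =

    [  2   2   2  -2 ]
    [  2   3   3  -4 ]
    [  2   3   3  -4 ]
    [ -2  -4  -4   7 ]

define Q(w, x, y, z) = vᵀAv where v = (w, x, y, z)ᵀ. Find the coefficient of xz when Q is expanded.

The coefficient of xz is A[2,4] + A[4,2] = 2·(-4) = -8.

-8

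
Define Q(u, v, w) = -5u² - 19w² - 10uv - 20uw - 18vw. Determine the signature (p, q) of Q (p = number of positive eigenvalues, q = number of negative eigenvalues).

Write A = [[-5, -5, -10], [-5, 0, -9], [-10, -9, -19]].
An LDLᵀ factorisation of A has diagonal entries -5, 5, 4/5.
That gives 2 positive, 1 negative pivots.

(2, 1)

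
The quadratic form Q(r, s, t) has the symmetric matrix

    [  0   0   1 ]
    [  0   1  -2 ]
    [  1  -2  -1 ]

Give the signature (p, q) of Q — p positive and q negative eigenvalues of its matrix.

By Sylvester's law of inertia any congruent diagonalization of A has 2 positive, 1 negative and 0 zero entries.

(2, 1)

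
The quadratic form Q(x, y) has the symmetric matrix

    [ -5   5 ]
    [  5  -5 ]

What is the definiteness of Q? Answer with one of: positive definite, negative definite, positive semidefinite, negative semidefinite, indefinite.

negative semidefinite

For the 2×2 matrix [[-5, 5], [5, -5]]: det = -5·-5 − (5)² = 0, trace = -10.
det = 0 so one eigenvalue is zero; the form is semidefinite with the sign of the trace.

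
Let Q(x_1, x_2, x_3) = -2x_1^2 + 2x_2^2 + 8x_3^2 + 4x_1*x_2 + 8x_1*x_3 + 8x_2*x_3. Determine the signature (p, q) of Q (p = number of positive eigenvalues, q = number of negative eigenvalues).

The associated matrix is A = [[-2, 2, 4], [2, 2, 4], [4, 4, 8]].
Congruent diagonalization of A (simultaneous row and column reduction) yields pivots -2, 4, 0.
So there are 1 positive, 1 negative, 1 zero pivots.

(1, 1)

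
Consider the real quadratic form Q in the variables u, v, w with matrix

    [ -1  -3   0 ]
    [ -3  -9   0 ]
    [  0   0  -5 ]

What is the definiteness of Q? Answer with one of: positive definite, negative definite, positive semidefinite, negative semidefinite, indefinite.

negative semidefinite

Symmetric row and column elimination reduces A to a congruent diagonal form with pivots -1, 0, -5.
Counting signs: 2 negative, 1 zero.
Hence Q is negative semidefinite.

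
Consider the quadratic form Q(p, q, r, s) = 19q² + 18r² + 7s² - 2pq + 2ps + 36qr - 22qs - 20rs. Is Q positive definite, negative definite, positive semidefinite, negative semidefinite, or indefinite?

indefinite

The symmetric matrix is A = [[0, -1, 0, 1], [-1, 19, 18, -11], [0, 18, 18, -10], [1, -11, -10, 7]].
A is congruent to a diagonal matrix with 3 positive, 1 negative and 0 zero entries, so Q is indefinite.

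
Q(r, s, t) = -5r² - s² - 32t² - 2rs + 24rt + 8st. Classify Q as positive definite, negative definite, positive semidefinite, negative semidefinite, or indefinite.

Write A = [[-5, -1, 12], [-1, -1, 4], [12, 4, -32]].
Symmetric row and column elimination reduces A to a congruent diagonal form with pivots -5, -4/5, 0.
That gives 2 negative, 1 zero pivots.
Hence Q is negative semidefinite.

negative semidefinite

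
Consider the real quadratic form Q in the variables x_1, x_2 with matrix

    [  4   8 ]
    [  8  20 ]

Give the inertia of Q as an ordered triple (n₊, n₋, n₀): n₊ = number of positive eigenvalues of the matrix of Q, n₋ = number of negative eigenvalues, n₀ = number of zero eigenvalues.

(2, 0, 0)

Symmetric row and column elimination reduces A to a congruent diagonal form with pivots 4, 4.
Counting signs: 2 positive.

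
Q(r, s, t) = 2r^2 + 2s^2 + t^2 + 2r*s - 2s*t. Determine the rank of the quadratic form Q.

The symmetric matrix is A = [[2, 1, 0], [1, 2, -1], [0, -1, 1]].
Congruent diagonalization of A (simultaneous row and column reduction) yields pivots 2, 3/2, 1/3.
So there are 3 positive pivots.
The rank is the number of nonzero pivots: 3.

3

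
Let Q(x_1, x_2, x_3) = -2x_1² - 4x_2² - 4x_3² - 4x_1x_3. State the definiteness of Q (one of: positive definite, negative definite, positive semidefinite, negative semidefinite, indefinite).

negative definite

The associated matrix is A = [[-2, 0, -2], [0, -4, 0], [-2, 0, -4]].
An LDLᵀ factorisation of A has diagonal entries -2, -4, -2.
So there are 3 negative pivots.
Hence Q is negative definite.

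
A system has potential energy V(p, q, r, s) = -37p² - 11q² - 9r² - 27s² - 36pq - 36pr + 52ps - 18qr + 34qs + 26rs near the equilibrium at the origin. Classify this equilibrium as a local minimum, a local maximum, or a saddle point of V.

The Hessian at the origin is H = [[-74, -36, -36, 52], [-36, -22, -18, 34], [-36, -18, -18, 26], [52, 34, 26, -54]].
Applying the same elementary operations to the rows and columns of H produces a congruent diagonal matrix with entries -74, -166/37, -36/83, -4/9.
That gives 4 negative pivots.
H is negative definite, so the origin is a strict local maximum.

local maximum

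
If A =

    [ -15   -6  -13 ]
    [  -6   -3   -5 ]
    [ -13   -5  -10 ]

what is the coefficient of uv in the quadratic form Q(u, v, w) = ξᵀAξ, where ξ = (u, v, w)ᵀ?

The coefficient of uv is A[1,2] + A[2,1] = 2·(-6) = -12.

-12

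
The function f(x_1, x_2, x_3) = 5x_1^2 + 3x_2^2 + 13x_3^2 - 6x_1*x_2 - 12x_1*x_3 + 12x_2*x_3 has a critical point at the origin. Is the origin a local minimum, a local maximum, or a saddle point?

local minimum

The Hessian at the origin is H = [[10, -6, -12], [-6, 6, 12], [-12, 12, 26]].
An LDLᵀ factorisation of H has diagonal entries 10, 12/5, 2.
So there are 3 positive pivots.
H is positive definite, so the origin is a strict local minimum.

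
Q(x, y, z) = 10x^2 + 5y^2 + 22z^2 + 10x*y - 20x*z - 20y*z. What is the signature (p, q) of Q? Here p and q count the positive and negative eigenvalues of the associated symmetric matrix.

(3, 0)

Write A = [[10, 5, -10], [5, 5, -10], [-10, -10, 22]].
An LDLᵀ factorisation of A has diagonal entries 10, 5/2, 2.
So there are 3 positive pivots.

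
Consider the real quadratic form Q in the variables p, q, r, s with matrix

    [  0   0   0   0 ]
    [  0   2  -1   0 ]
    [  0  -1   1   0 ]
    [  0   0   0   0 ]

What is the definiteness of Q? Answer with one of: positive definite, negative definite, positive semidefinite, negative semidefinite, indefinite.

Symmetric row and column elimination reduces A to a congruent diagonal form with pivots 0, 2, 1/2, 0.
That gives 2 positive, 2 zero pivots.
Hence Q is positive semidefinite.

positive semidefinite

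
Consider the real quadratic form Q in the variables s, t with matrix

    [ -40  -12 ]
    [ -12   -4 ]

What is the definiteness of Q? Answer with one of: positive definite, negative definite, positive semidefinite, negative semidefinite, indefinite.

negative definite

Symmetric row and column elimination reduces A to a congruent diagonal form with pivots -40, -2/5.
So there are 2 negative pivots.
Hence Q is negative definite.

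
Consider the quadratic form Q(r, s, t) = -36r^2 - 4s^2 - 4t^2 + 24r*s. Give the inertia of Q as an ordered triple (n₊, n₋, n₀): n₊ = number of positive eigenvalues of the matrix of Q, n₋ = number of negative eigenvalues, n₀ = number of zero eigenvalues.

The symmetric matrix is A = [[-36, 12, 0], [12, -4, 0], [0, 0, -4]].
Row-reducing A symmetrically gives the diagonal entries -36, 0, -4.
Counting signs: 2 negative, 1 zero.

(0, 2, 1)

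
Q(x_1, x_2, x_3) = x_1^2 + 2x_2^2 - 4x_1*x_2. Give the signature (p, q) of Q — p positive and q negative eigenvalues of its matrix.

The associated matrix is A = [[1, -2, 0], [-2, 2, 0], [0, 0, 0]].
Symmetric row and column elimination reduces A to a congruent diagonal form with pivots 1, -2, 0.
Counting signs: 1 positive, 1 negative, 1 zero.

(1, 1)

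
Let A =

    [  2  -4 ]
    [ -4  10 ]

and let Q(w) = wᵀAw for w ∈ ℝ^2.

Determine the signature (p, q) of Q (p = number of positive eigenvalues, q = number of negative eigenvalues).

Congruent diagonalization of A (simultaneous row and column reduction) yields pivots 2, 2.
So there are 2 positive pivots.

(2, 0)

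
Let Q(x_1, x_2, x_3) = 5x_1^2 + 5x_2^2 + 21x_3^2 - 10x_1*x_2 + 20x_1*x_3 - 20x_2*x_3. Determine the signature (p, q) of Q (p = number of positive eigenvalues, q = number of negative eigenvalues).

The associated matrix is A = [[5, -5, 10], [-5, 5, -10], [10, -10, 21]].
Row-reducing A symmetrically gives the diagonal entries 5, 0, 1.
So there are 2 positive, 1 zero pivots.

(2, 0)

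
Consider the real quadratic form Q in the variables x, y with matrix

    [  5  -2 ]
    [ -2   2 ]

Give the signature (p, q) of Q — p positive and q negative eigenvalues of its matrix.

Applying the same elementary operations to the rows and columns of A produces a congruent diagonal matrix with entries 5, 6/5.
So there are 2 positive pivots.

(2, 0)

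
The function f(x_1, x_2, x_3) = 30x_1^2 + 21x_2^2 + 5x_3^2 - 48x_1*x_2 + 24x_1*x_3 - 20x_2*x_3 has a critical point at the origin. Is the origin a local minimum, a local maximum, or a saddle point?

local minimum

The Hessian at the origin is H = [[60, -48, 24], [-48, 42, -20], [24, -20, 10]].
Applying the same elementary operations to the rows and columns of H produces a congruent diagonal matrix with entries 60, 18/5, 2/9.
So there are 3 positive pivots.
H is positive definite, so the origin is a strict local minimum.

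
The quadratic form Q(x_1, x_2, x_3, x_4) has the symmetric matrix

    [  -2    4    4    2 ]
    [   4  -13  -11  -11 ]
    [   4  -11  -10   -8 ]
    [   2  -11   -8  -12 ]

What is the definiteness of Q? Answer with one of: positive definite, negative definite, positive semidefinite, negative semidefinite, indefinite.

negative semidefinite

Symmetric row and column elimination reduces A to a congruent diagonal form with pivots -2, -5, -1/5, 0.
That gives 3 negative, 1 zero pivots.
Hence Q is negative semidefinite.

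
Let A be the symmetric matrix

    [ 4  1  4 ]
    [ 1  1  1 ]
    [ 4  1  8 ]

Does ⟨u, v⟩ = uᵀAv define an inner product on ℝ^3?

Leading principal minors: Δ_1 = 4, Δ_2 = 3, Δ_3 = 12.
All leading principal minors are positive, so by Sylvester's criterion Q is positive definite.
⟨·,·⟩ is an inner product exactly when A is positive definite.

yes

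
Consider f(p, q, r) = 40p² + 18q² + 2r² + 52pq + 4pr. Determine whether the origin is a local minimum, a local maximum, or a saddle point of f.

local minimum

The Hessian at the origin is H = [[80, 52, 4], [52, 36, 0], [4, 0, 4]].
Symmetric row and column elimination reduces H to a congruent diagonal form with pivots 80, 11/5, 8/11.
Counting signs: 3 positive.
H is positive definite, so the origin is a strict local minimum.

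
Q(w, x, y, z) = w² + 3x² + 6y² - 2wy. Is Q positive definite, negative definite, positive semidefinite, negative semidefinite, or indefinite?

The symmetric matrix is A = [[1, 0, -1, 0], [0, 3, 0, 0], [-1, 0, 6, 0], [0, 0, 0, 0]].
Symmetric row and column elimination reduces A to a congruent diagonal form with pivots 1, 3, 5, 0.
So there are 3 positive, 1 zero pivots.
Hence Q is positive semidefinite.

positive semidefinite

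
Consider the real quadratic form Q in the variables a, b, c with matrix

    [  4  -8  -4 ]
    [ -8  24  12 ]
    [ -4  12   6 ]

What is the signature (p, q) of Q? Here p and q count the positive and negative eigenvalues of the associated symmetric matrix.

Congruent diagonalization of A (simultaneous row and column reduction) yields pivots 4, 8, 0.
Counting signs: 2 positive, 1 zero.

(2, 0)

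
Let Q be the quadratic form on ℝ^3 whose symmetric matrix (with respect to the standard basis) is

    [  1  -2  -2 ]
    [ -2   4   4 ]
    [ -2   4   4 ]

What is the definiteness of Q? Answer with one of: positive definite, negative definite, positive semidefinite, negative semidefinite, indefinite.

Row-reducing A symmetrically gives the diagonal entries 1, 0, 0.
Counting signs: 1 positive, 2 zero.
Hence Q is positive semidefinite.

positive semidefinite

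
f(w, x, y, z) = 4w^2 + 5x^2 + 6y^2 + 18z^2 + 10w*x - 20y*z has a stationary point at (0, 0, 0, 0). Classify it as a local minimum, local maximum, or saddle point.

saddle point

The Hessian at the origin is H = [[8, 10, 0, 0], [10, 10, 0, 0], [0, 0, 12, -20], [0, 0, -20, 36]].
Congruent diagonalization of H (simultaneous row and column reduction) yields pivots 8, -5/2, 12, 8/3.
That gives 3 positive, 1 negative pivots.
H is indefinite, so the origin is a saddle point.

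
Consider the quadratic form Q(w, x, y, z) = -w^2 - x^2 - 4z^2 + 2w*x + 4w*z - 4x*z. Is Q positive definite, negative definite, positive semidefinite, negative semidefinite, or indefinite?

The symmetric matrix is A = [[-1, 1, 0, 2], [1, -1, 0, -2], [0, 0, 0, 0], [2, -2, 0, -4]].
Congruent diagonalization of A (simultaneous row and column reduction) yields pivots -1, 0, 0, 0.
So there are 1 negative, 3 zero pivots.
Hence Q is negative semidefinite.

negative semidefinite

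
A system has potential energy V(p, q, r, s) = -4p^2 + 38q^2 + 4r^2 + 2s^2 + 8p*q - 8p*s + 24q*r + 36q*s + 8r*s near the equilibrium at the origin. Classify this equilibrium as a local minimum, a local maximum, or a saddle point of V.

The Hessian at the origin is H = [[-8, 8, 0, -8], [8, 76, 24, 36], [0, 24, 8, 8], [-8, 36, 8, 4]].
An LDLᵀ factorisation of H has diagonal entries -8, 84, 8/7, 8/3.
That gives 3 positive, 1 negative pivots.
H is indefinite, so the origin is a saddle point.

saddle point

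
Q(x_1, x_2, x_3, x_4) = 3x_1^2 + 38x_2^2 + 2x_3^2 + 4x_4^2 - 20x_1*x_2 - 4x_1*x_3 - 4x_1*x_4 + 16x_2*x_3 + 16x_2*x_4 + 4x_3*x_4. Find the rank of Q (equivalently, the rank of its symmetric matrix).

The associated matrix is A = [[3, -10, -2, -2], [-10, 38, 8, 8], [-2, 8, 2, 2], [-2, 8, 2, 4]].
Symmetric row and column elimination reduces A to a congruent diagonal form with pivots 3, 14/3, 2/7, 2.
So there are 4 positive pivots.
The rank is the number of nonzero pivots: 4.

4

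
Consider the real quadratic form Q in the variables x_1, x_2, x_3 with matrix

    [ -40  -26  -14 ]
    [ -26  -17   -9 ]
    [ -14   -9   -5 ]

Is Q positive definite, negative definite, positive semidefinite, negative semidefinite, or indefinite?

negative semidefinite

Applying the same elementary operations to the rows and columns of A produces a congruent diagonal matrix with entries -40, -1/10, 0.
That gives 2 negative, 1 zero pivots.
Hence Q is negative semidefinite.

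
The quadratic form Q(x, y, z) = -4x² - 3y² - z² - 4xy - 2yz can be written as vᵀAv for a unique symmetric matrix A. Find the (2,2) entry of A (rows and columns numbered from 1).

-3

The coefficient of y² in Q is -3, and that is exactly A[2,2].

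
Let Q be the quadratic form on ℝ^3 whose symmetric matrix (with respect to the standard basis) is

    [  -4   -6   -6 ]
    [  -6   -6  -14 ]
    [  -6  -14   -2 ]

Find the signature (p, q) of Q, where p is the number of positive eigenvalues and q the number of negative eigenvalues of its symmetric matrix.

Row-reducing A symmetrically gives the diagonal entries -4, 3, -4/3.
So there are 1 positive, 2 negative pivots.

(1, 2)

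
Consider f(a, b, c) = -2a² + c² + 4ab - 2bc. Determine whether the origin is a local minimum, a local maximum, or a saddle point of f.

saddle point

The Hessian at the origin is H = [[-4, 4, 0], [4, 0, -2], [0, -2, 2]].
Row-reducing H symmetrically gives the diagonal entries -4, 4, 1.
Counting signs: 2 positive, 1 negative.
H is indefinite, so the origin is a saddle point.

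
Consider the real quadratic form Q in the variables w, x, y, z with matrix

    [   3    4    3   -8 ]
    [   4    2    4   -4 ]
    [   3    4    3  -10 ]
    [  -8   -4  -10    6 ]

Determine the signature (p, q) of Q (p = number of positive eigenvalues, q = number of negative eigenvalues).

(2, 2)

By Sylvester's law of inertia any congruent diagonalization of A has 2 positive, 2 negative and 0 zero entries.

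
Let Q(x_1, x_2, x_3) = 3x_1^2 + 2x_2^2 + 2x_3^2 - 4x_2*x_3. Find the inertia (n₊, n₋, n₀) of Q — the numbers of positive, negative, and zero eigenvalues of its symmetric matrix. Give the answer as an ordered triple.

The symmetric matrix is A = [[3, 0, 0], [0, 2, -2], [0, -2, 2]].
Row-reducing A symmetrically gives the diagonal entries 3, 2, 0.
Counting signs: 2 positive, 1 zero.

(2, 0, 1)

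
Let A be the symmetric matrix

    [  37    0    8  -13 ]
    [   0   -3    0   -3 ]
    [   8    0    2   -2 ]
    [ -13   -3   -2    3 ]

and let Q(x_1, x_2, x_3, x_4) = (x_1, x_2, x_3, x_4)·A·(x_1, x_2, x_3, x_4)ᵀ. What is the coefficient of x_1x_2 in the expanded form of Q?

The coefficient of x_1x_2 is A[1,2] + A[2,1] = 2·0 = 0.

0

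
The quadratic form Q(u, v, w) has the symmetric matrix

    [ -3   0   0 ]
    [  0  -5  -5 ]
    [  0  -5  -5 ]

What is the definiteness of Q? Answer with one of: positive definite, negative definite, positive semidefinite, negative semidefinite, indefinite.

Row-reducing A symmetrically gives the diagonal entries -3, -5, 0.
So there are 2 negative, 1 zero pivots.
Hence Q is negative semidefinite.

negative semidefinite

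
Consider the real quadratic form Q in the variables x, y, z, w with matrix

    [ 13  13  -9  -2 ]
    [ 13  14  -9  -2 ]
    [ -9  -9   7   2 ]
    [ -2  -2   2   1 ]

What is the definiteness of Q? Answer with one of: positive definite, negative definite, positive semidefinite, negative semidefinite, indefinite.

Row-reducing A symmetrically gives the diagonal entries 13, 1, 10/13, 1/5.
So there are 4 positive pivots.
Hence Q is positive definite.

positive definite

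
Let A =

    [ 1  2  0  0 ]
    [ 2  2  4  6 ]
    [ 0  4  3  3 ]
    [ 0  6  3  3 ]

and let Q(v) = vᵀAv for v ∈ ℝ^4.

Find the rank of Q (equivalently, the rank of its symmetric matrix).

Symmetric row and column elimination reduces A to a congruent diagonal form with pivots 1, -2, 11, 6/11.
That gives 3 positive, 1 negative pivots.
The rank is the number of nonzero pivots: 4.

4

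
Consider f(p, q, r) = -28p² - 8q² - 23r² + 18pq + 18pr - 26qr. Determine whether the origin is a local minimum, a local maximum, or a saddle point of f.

local maximum

The Hessian at the origin is H = [[-56, 18, 18], [18, -16, -26], [18, -26, -46]].
Row-reducing H symmetrically gives the diagonal entries -56, -143/14, -30/143.
So there are 3 negative pivots.
H is negative definite, so the origin is a strict local maximum.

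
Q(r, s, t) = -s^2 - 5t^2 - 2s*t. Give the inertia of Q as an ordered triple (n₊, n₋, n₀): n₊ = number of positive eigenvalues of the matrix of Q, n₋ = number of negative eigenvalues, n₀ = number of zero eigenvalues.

The symmetric matrix is A = [[0, 0, 0], [0, -1, -1], [0, -1, -5]].
Row-reducing A symmetrically gives the diagonal entries 0, -1, -4.
Counting signs: 2 negative, 1 zero.

(0, 2, 1)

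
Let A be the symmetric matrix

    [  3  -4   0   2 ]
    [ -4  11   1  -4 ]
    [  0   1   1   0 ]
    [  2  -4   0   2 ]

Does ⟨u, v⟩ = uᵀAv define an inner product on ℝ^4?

yes

Leading principal minors: Δ_1 = 3, Δ_2 = 17, Δ_3 = 14, Δ_4 = 4.
All leading principal minors are positive, so by Sylvester's criterion Q is positive definite.
⟨·,·⟩ is an inner product exactly when A is positive definite.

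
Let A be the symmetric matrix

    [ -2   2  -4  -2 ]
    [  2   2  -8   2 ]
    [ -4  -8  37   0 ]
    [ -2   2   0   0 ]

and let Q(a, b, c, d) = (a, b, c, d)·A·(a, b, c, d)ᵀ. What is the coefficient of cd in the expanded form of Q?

0

The coefficient of cd is A[3,4] + A[4,3] = 2·0 = 0.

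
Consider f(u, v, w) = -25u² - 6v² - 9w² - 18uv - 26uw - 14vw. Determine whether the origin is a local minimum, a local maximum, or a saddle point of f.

local maximum

The Hessian at the origin is H = [[-50, -18, -26], [-18, -12, -14], [-26, -14, -18]].
Row-reducing H symmetrically gives the diagonal entries -50, -138/25, -40/69.
Counting signs: 3 negative.
H is negative definite, so the origin is a strict local maximum.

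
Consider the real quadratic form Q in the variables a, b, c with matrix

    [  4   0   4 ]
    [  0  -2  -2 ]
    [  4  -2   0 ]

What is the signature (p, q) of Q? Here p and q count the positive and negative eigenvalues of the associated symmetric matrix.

(1, 2)

Congruent diagonalization of A (simultaneous row and column reduction) yields pivots 4, -2, -2.
That gives 1 positive, 2 negative pivots.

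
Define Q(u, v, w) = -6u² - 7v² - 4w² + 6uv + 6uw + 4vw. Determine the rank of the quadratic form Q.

The symmetric matrix is A = [[-6, 3, 3], [3, -7, 2], [3, 2, -4]].
Row-reducing A symmetrically gives the diagonal entries -6, -11/2, -3/11.
That gives 3 negative pivots.
The rank is the number of nonzero pivots: 3.

3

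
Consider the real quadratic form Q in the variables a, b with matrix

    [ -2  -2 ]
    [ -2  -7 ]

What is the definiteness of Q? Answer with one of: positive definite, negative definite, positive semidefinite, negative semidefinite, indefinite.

Applying the same elementary operations to the rows and columns of A produces a congruent diagonal matrix with entries -2, -5.
That gives 2 negative pivots.
Hence Q is negative definite.

negative definite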